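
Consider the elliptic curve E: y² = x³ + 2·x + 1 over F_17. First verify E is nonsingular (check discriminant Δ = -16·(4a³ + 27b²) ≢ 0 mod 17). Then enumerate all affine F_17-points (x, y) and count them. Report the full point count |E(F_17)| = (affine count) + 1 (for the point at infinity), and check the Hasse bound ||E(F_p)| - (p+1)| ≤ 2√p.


Affine points = {(0, 1), (0, 16), (1, 2), (1, 15), (2, 8), (2, 9), (3, 0), (5, 0), (6, 5), (6, 12), (7, 1), (7, 16), (8, 6), (8, 11), (9, 0), (10, 1), (10, 16), (12, 6), (12, 11), (14, 6), (14, 11), (16, 7), (16, 10)}; affine count = 23; |E(F_17)| = 24.

Discriminant check: Δ ∝ 4a³ + 27b² = 4·2³ + 27·1² = 4·8 + 27·1 ≡ 8 (mod 17). Nonzero ⇒ E is nonsingular.
For each x ∈ F_17, compute rhs = x³ + 2·x + 1 mod 17, then count y ∈ F_17 with y² ≡ rhs.
  x = 0: rhs = 1, matching y values: 1, 16 (2 points).
  x = 1: rhs = 4, matching y values: 2, 15 (2 points).
  x = 2: rhs = 13, matching y values: 8, 9 (2 points).
  x = 3: rhs = 0, matching y values: 0 (1 points).
  x = 4: rhs = 5, matching y values: none (0 points).
  x = 5: rhs = 0, matching y values: 0 (1 points).
  x = 6: rhs = 8, matching y values: 5, 12 (2 points).
  x = 7: rhs = 1, matching y values: 1, 16 (2 points).
  x = 8: rhs = 2, matching y values: 6, 11 (2 points).
  x = 9: rhs = 0, matching y values: 0 (1 points).
  x = 10: rhs = 1, matching y values: 1, 16 (2 points).
  x = 11: rhs = 11, matching y values: none (0 points).
  x = 12: rhs = 2, matching y values: 6, 11 (2 points).
  x = 13: rhs = 14, matching y values: none (0 points).
  x = 14: rhs = 2, matching y values: 6, 11 (2 points).
  x = 15: rhs = 6, matching y values: none (0 points).
  x = 16: rhs = 15, matching y values: 7, 10 (2 points).
Total affine count: 23.
Full point count |E(F_17)| = 23 + 1 = 24.
Hasse bound: |24 − (17+1)| = |6| = 6 ≤ 2√17 ≈ 8.2462 ✓.


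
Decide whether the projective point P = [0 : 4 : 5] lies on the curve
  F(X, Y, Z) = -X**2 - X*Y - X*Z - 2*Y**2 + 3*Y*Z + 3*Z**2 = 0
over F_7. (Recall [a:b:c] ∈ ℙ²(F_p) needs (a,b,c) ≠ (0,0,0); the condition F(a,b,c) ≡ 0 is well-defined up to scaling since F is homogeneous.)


F(0,4,5) ≡ 5 (mod 7); P is NOT on the curve.

Evaluate F(0, 4, 5) term-by-term (mod 7).
  -X**2 ↦ -1·0·1·1 = 0
  -X*Y ↦ -1·0·4·1 = 0
  -X*Z ↦ -1·0·1·5 = 0
  -2*Y**2 ↦ -2·1·16·1 = -32
  3*Y*Z ↦ 3·1·4·5 = 60
  3*Z**2 ↦ 3·1·1·25 = 75
Sum: F(0, 4, 5) = (0) + (0) + (0) + (-32) + (60) + (75) = 103.
Reducing mod 7: 103 ≡ 5 (mod 7).
Since F(a, b, c) ≡ 5 ≠ 0 (mod 7), P does NOT lie on the curve.


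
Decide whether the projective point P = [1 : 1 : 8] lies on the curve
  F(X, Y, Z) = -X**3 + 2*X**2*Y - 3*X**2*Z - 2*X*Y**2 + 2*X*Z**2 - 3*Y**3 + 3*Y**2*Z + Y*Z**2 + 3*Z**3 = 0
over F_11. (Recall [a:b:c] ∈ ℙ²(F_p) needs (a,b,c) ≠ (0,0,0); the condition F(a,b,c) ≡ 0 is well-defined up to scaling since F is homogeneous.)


F(1,1,8) ≡ 8 (mod 11); P is NOT on the curve.

Evaluate F(1, 1, 8) term-by-term (mod 11).
  -X**3 ↦ -1·1·1·1 = -1
  2*X**2*Y ↦ 2·1·1·1 = 2
  -3*X**2*Z ↦ -3·1·1·8 = -24
  -2*X*Y**2 ↦ -2·1·1·1 = -2
  2*X*Z**2 ↦ 2·1·1·64 = 128
  -3*Y**3 ↦ -3·1·1·1 = -3
  3*Y**2*Z ↦ 3·1·1·8 = 24
  Y*Z**2 ↦ 1·1·1·64 = 64
  3*Z**3 ↦ 3·1·1·512 = 1536
Sum: F(1, 1, 8) = (-1) + (2) + (-24) + (-2) + (128) + (-3) + (24) + (64) + (1536) = 1724.
Reducing mod 11: 1724 ≡ 8 (mod 11).
Since F(a, b, c) ≡ 8 ≠ 0 (mod 11), P does NOT lie on the curve.


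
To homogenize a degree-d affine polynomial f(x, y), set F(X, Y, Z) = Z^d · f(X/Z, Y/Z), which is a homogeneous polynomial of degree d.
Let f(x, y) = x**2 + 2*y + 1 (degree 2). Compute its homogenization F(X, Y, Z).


F(X, Y, Z) = X**2 + 2*Y*Z + Z**2

deg(f) = 2.
Substitute x = X/Z, y = Y/Z into f, then multiply by Z^2.
  monomial 1·x^2·y^0 ↦ 1·X^2·Y^0·Z^0.
  monomial 2·x^0·y^1 ↦ 2·X^0·Y^1·Z^1.
  monomial 1·x^0·y^0 ↦ 1·X^0·Y^0·Z^2.
Collecting: F(X, Y, Z) = X**2 + 2*Y*Z + Z**2.


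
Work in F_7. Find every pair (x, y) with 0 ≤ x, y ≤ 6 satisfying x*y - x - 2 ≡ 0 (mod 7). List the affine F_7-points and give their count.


Affine F_7-points: {(1, 3), (2, 2), (3, 4), (4, 5), (5, 0), (6, 6)}; count = 6.

For each of the 49 pairs (x, y) ∈ F_7², evaluate f(x, y) mod 7. Record the zeros.
  x = 0: [0↦5, 1↦5, 2↦5, 3↦5, 4↦5, 5↦5, 6↦5]  zeros at y ∈ ∅
  x = 1: [0↦4, 1↦5, 2↦6, 3↦0, 4↦1, 5↦2, 6↦3]  zeros at y ∈ {3}
  x = 2: [0↦3, 1↦5, 2↦0, 3↦2, 4↦4, 5↦6, 6↦1]  zeros at y ∈ {2}
  x = 3: [0↦2, 1↦5, 2↦1, 3↦4, 4↦0, 5↦3, 6↦6]  zeros at y ∈ {4}
  x = 4: [0↦1, 1↦5, 2↦2, 3↦6, 4↦3, 5↦0, 6↦4]  zeros at y ∈ {5}
  x = 5: [0↦0, 1↦5, 2↦3, 3↦1, 4↦6, 5↦4, 6↦2]  zeros at y ∈ {0}
  x = 6: [0↦6, 1↦5, 2↦4, 3↦3, 4↦2, 5↦1, 6↦0]  zeros at y ∈ {6}
Collecting zeros: affine points = {(1, 3), (2, 2), (3, 4), (4, 5), (5, 0), (6, 6)}.
Total count |C(F_7)_aff| = 6.


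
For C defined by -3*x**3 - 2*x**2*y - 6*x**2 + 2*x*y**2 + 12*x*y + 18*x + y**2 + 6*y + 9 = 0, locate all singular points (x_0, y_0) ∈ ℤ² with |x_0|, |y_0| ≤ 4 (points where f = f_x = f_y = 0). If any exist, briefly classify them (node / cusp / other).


Singular points: {(0, -3)}; classification: cusp.

Compute partial derivatives:
  f_x = -9*x**2 - 4*x*y - 12*x + 2*y**2 + 12*y + 18.
  f_y = -2*x**2 + 4*x*y + 12*x + 2*y + 6.
Scan x_0 ∈ {−4, ..., 4}. For each x_0, f_y(x_0, y) is a polynomial in y; find its integer roots y ∈ {−4, ..., 4}, then test f_x and f at those candidates.
  x = -4: f_y(-4, y) = -14*y - 74; no integer root y with |y| ≤ 4.
  x = -3: f_y(-3, y) = -10*y - 48; no integer root y with |y| ≤ 4.
  x = -2: f_y(-2, y) = -6*y - 26; no integer root y with |y| ≤ 4.
  x = -1: f_y(-1, y) = -2*y - 8; vanishes at y ∈ {-4}. (-1, -4): f_x = -11 ≠ 0.
  x = 0: f_y(0, y) = 2*y + 6; vanishes at y ∈ {-3}. (0, -3): f_x = 0, f = 0 — SINGULAR.
  x = 1: f_y(1, y) = 6*y + 16; no integer root y with |y| ≤ 4.
  x = 2: f_y(2, y) = 10*y + 22; no integer root y with |y| ≤ 4.
  x = 3: f_y(3, y) = 14*y + 24; no integer root y with |y| ≤ 4.
  x = 4: f_y(4, y) = 18*y + 22; no integer root y with |y| ≤ 4.
Only singular point on the grid: (0, -3).
Classify: substitute x = 0 + u, y = -3 + v and expand: f = -3*u**3 - 2*u**2*v + 2*u*v**2 + v**2.
No constant or linear terms (consistent with a singular point). Quadratic part: v**2. Cubic part: -3*u**3 - 2*u**2*v + 2*u*v**2.
The quadratic part v**2 is a perfect square, so there is a single (double) tangent line v = 0, i.e. y = -3. Restricting the cubic part to that line (v = 0) leaves -3*u**3 ≠ 0, so f is not divisible by v and the branch is v² ≈ 3*u**3 to lowest order — this is a cusp.
Classification: cusp.


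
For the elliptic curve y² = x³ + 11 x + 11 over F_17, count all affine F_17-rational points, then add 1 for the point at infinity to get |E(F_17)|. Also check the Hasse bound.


Affine points = {(4, 0), (5, 2), (5, 15), (6, 2), (6, 15), (8, 4), (8, 13), (10, 4), (10, 13), (11, 1), (11, 16), (12, 1), (12, 16), (14, 6), (14, 11), (15, 7), (15, 10), (16, 4), (16, 13)}; affine count = 19; |E(F_17)| = 20.

Discriminant check: Δ ∝ 4a³ + 27b² = 4·11³ + 27·11² = 4·1331 + 27·121 ≡ 6 (mod 17). Nonzero ⇒ E is nonsingular.
For each x ∈ F_17, compute rhs = x³ + 11·x + 11 mod 17, then count y ∈ F_17 with y² ≡ rhs.
  x = 0: rhs = 11, matching y values: none (0 points).
  x = 1: rhs = 6, matching y values: none (0 points).
  x = 2: rhs = 7, matching y values: none (0 points).
  x = 3: rhs = 3, matching y values: none (0 points).
  x = 4: rhs = 0, matching y values: 0 (1 points).
  x = 5: rhs = 4, matching y values: 2, 15 (2 points).
  x = 6: rhs = 4, matching y values: 2, 15 (2 points).
  x = 7: rhs = 6, matching y values: none (0 points).
  x = 8: rhs = 16, matching y values: 4, 13 (2 points).
  x = 9: rhs = 6, matching y values: none (0 points).
  x = 10: rhs = 16, matching y values: 4, 13 (2 points).
  x = 11: rhs = 1, matching y values: 1, 16 (2 points).
  x = 12: rhs = 1, matching y values: 1, 16 (2 points).
  x = 13: rhs = 5, matching y values: none (0 points).
  x = 14: rhs = 2, matching y values: 6, 11 (2 points).
  x = 15: rhs = 15, matching y values: 7, 10 (2 points).
  x = 16: rhs = 16, matching y values: 4, 13 (2 points).
Total affine count: 19.
Full point count |E(F_17)| = 19 + 1 = 20.
Hasse bound: |20 − (17+1)| = |2| = 2 ≤ 2√17 ≈ 8.2462 ✓.


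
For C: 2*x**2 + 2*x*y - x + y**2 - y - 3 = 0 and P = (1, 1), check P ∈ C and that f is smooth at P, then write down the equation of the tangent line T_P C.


Tangent line at P: 5*x + 3*y - 8 = 0.

Step 1: f(1, 1) = 0, so P lies on C.
Step 2: partial derivatives
  f_x(x, y) = 4*x + 2*y - 1, f_y(x, y) = 2*x + 2*y - 1.
  f_x(P) = 5, f_y(P) = 3 (gradient nonzero, so P is smooth).
Step 3: tangent line at P: 5·(x − 1) + 3·(y − 1) = 0.
Expanding: 5*x + 3*y - 8 = 0.


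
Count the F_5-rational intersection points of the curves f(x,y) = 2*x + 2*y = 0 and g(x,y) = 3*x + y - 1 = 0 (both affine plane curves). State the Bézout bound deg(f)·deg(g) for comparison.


Common zeros: {(3, 2)}; count = 1; Bézout bound = 1.

deg(f) = 1, deg(g) = 1, so Bézout bound = 1.
Scan x ∈ F_5. For each x, list the y ∈ F_5 with f(x, y) ≡ 0 and those with g(x, y) ≡ 0 (mod 5); the common zeros in that column are the intersection.
  x = 0: f ≡ 0 at y ∈ {0}; g ≡ 0 at y ∈ {1}; common: ∅.
  x = 1: f ≡ 0 at y ∈ {4}; g ≡ 0 at y ∈ {3}; common: ∅.
  x = 2: f ≡ 0 at y ∈ {3}; g ≡ 0 at y ∈ {0}; common: ∅.
  x = 3: f ≡ 0 at y ∈ {2}; g ≡ 0 at y ∈ {2}; common: {2}.
  x = 4: f ≡ 0 at y ∈ {1}; g ≡ 0 at y ∈ {4}; common: ∅.
Collecting: common zeros = {(3, 2)}, so the count is 1.
Comparison with the Bézout bound: 1 ≤ 1 = deg(f)·deg(g), as expected for curves with no common component (the bound is attained).


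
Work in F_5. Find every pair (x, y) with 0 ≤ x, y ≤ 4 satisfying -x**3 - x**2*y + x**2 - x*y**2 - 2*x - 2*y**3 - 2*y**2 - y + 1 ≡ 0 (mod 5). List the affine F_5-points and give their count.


Affine F_5-points: {(0, 2), (1, 4), (3, 1), (4, 0), (4, 1)}; count = 5.

For each of the 25 pairs (x, y) ∈ F_5², evaluate f(x, y) mod 5. Record the zeros.
  x = 0: [0↦1, 1↦1, 2↦0, 3↦1, 4↦2]  zeros at y ∈ {2}
  x = 1: [0↦4, 1↦2, 2↦2, 3↦2, 4↦0]  zeros at y ∈ {4}
  x = 2: [0↦3, 1↦2, 2↦1, 3↦3, 4↦1]  zeros at y ∈ ∅
  x = 3: [0↦2, 1↦0, 2↦1, 3↦3, 4↦4]  zeros at y ∈ {1}
  x = 4: [0↦0, 1↦0, 2↦1, 3↦1, 4↦3]  zeros at y ∈ {0, 1}
Collecting zeros: affine points = {(0, 2), (1, 4), (3, 1), (4, 0), (4, 1)}.
Total count |C(F_5)_aff| = 5.


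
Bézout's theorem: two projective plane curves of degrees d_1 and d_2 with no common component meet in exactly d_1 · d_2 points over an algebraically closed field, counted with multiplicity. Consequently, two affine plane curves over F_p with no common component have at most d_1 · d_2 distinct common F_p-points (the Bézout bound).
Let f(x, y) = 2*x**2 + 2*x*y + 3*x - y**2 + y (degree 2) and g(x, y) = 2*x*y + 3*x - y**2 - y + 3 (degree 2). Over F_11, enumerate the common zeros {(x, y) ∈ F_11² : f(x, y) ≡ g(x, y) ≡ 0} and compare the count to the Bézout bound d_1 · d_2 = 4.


Common zeros: ∅; count = 0; Bézout bound = 4.

deg(f) = 2, deg(g) = 2, so Bézout bound = 4.
Scan x ∈ F_11. For each x, list the y ∈ F_11 with f(x, y) ≡ 0 and those with g(x, y) ≡ 0 (mod 11); the common zeros in that column are the intersection.
  x = 0: f ≡ 0 at y ∈ {0, 1}; g ≡ 0 at y ∈ ∅; common: ∅.
  x = 1: f ≡ 0 at y ∈ ∅; g ≡ 0 at y ∈ {3, 9}; common: ∅.
  x = 2: f ≡ 0 at y ∈ {7, 9}; g ≡ 0 at y ∈ {1, 2}; common: ∅.
  x = 3: f ≡ 0 at y ∈ {1, 6}; g ≡ 0 at y ∈ ∅; common: ∅.
  x = 4: f ≡ 0 at y ∈ {0, 9}; g ≡ 0 at y ∈ ∅; common: ∅.
  x = 5: f ≡ 0 at y ∈ ∅; g ≡ 0 at y ∈ ∅; common: ∅.
  x = 6: f ≡ 0 at y ∈ {6, 7}; g ≡ 0 at y ∈ ∅; common: ∅.
  x = 7: f ≡ 0 at y ∈ ∅; g ≡ 0 at y ∈ {6, 7}; common: ∅.
  x = 8: f ≡ 0 at y ∈ ∅; g ≡ 0 at y ∈ {5, 10}; common: ∅.
  x = 9: f ≡ 0 at y ∈ ∅; g ≡ 0 at y ∈ ∅; common: ∅.
  x = 10: f ≡ 0 at y ∈ ∅; g ≡ 0 at y ∈ {0, 8}; common: ∅.
Collecting: common zeros = ∅, so the count is 0.
Comparison with the Bézout bound: 0 ≤ 4 = deg(f)·deg(g), as expected for curves with no common component (the affine F_11-count falls short of the bound because intersections may lie at infinity, over extension fields, or carry multiplicity).


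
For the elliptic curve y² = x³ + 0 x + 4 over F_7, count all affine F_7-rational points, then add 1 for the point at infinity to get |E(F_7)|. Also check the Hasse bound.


Affine points = {(0, 2), (0, 5)}; affine count = 2; |E(F_7)| = 3.

Discriminant check: Δ ∝ 4a³ + 27b² = 4·0³ + 27·4² = 4·0 + 27·16 ≡ 5 (mod 7). Nonzero ⇒ E is nonsingular.
For each x ∈ F_7, compute rhs = x³ + 0·x + 4 mod 7, then count y ∈ F_7 with y² ≡ rhs.
  x = 0: rhs = 4, matching y values: 2, 5 (2 points).
  x = 1: rhs = 5, matching y values: none (0 points).
  x = 2: rhs = 5, matching y values: none (0 points).
  x = 3: rhs = 3, matching y values: none (0 points).
  x = 4: rhs = 5, matching y values: none (0 points).
  x = 5: rhs = 3, matching y values: none (0 points).
  x = 6: rhs = 3, matching y values: none (0 points).
Total affine count: 2.
Full point count |E(F_7)| = 2 + 1 = 3.
Hasse bound: |3 − (7+1)| = |-5| = 5 ≤ 2√7 ≈ 5.2915 ✓.


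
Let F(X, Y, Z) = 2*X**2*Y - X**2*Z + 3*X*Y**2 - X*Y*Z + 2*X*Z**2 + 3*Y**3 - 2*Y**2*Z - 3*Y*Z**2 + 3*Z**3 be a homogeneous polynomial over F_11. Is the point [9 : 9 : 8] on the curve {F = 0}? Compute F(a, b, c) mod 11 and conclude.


F(9,9,8) ≡ 9 (mod 11); P is NOT on the curve.

Evaluate F(9, 9, 8) term-by-term (mod 11).
  2*X**2*Y ↦ 2·81·9·1 = 1458
  -X**2*Z ↦ -1·81·1·8 = -648
  3*X*Y**2 ↦ 3·9·81·1 = 2187
  -X*Y*Z ↦ -1·9·9·8 = -648
  2*X*Z**2 ↦ 2·9·1·64 = 1152
  3*Y**3 ↦ 3·1·729·1 = 2187
  -2*Y**2*Z ↦ -2·1·81·8 = -1296
  -3*Y*Z**2 ↦ -3·1·9·64 = -1728
  3*Z**3 ↦ 3·1·1·512 = 1536
Sum: F(9, 9, 8) = (1458) + (-648) + (2187) + (-648) + (1152) + (2187) + (-1296) + (-1728) + (1536) = 4200.
Reducing mod 11: 4200 ≡ 9 (mod 11).
Since F(a, b, c) ≡ 9 ≠ 0 (mod 11), P does NOT lie on the curve.


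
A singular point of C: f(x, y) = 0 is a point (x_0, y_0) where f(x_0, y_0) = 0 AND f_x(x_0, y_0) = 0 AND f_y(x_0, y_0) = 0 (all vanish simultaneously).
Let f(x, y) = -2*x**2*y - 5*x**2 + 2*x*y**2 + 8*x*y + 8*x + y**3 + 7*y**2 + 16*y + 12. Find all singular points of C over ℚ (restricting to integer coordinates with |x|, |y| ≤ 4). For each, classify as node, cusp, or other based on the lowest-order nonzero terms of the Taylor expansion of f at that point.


Singular points: {(0, -2)}; classification: node.

Compute partial derivatives:
  f_x = -4*x*y - 10*x + 2*y**2 + 8*y + 8.
  f_y = -2*x**2 + 4*x*y + 8*x + 3*y**2 + 14*y + 16.
Scan x_0 ∈ {−4, ..., 4}. For each x_0, f_y(x_0, y) is a polynomial in y; find its integer roots y ∈ {−4, ..., 4}, then test f_x and f at those candidates.
  x = -4: f_y(-4, y) = 3*y**2 - 2*y - 48; no integer root y with |y| ≤ 4.
  x = -3: f_y(-3, y) = 3*y**2 + 2*y - 26; no integer root y with |y| ≤ 4.
  x = -2: f_y(-2, y) = 3*y**2 + 6*y - 8; no integer root y with |y| ≤ 4.
  x = -1: f_y(-1, y) = 3*y**2 + 10*y + 6; no integer root y with |y| ≤ 4.
  x = 0: f_y(0, y) = 3*y**2 + 14*y + 16; vanishes at y ∈ {-2}. (0, -2): f_x = 0, f = 0 — SINGULAR.
  x = 1: f_y(1, y) = 3*y**2 + 18*y + 22; no integer root y with |y| ≤ 4.
  x = 2: f_y(2, y) = 3*y**2 + 22*y + 24; no integer root y with |y| ≤ 4.
  x = 3: f_y(3, y) = 3*y**2 + 26*y + 22; no integer root y with |y| ≤ 4.
  x = 4: f_y(4, y) = 3*y**2 + 30*y + 16; no integer root y with |y| ≤ 4.
Only singular point on the grid: (0, -2).
Classify: substitute x = 0 + u, y = -2 + v and expand: f = -2*u**2*v - u**2 + 2*u*v**2 + v**3 + v**2.
No constant or linear terms (consistent with a singular point). Quadratic part: -u**2 + v**2. Cubic part: -2*u**2*v + 2*u*v**2 + v**3.
The quadratic part v**2 - u**2 = (v − u)(v + u) splits into two distinct linear factors, so there are two distinct tangent lines y − -2 = ±(x − 0) — this is a node (ordinary double point).
Classification: node.


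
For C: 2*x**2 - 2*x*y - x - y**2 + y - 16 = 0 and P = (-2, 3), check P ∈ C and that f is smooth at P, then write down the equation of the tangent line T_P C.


Tangent line at P: -15*x - y - 27 = 0.

Step 1: f(-2, 3) = 0, so P lies on C.
Step 2: partial derivatives
  f_x(x, y) = 4*x - 2*y - 1, f_y(x, y) = -2*x - 2*y + 1.
  f_x(P) = -15, f_y(P) = -1 (gradient nonzero, so P is smooth).
Step 3: tangent line at P: -15·(x − -2) + -1·(y − 3) = 0.
Expanding: -15*x - y - 27 = 0.


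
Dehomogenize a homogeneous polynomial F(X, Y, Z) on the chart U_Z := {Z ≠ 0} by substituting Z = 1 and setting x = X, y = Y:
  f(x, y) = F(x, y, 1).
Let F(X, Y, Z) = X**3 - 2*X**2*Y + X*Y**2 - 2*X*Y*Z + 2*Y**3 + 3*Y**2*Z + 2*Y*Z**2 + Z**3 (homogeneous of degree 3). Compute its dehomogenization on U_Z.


f(x, y) = x**3 - 2*x**2*y + x*y**2 - 2*x*y + 2*y**3 + 3*y**2 + 2*y + 1

On U_Z we set Z = 1. Each monomial c·X^i·Y^j·Z^k in F becomes c·x^i·y^j·1^k = c·x^i·y^j.
Substituting Z = 1: F(X, Y, 1) = x**3 - 2*x**2*y + x*y**2 - 2*x*y + 2*y**3 + 3*y**2 + 2*y + 1.
Note: deg(f) ≤ deg(F) = 3; strict inequality happens when F is divisible by Z (lost terms).


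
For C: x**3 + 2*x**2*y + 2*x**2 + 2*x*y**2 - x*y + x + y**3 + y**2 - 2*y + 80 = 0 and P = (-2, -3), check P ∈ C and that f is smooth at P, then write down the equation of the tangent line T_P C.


Tangent line at P: 50*x + 53*y + 259 = 0.

Step 1: f(-2, -3) = 0, so P lies on C.
Step 2: partial derivatives
  f_x(x, y) = 3*x**2 + 4*x*y + 4*x + 2*y**2 - y + 1, f_y(x, y) = 2*x**2 + 4*x*y - x + 3*y**2 + 2*y - 2.
  f_x(P) = 50, f_y(P) = 53 (gradient nonzero, so P is smooth).
Step 3: tangent line at P: 50·(x − -2) + 53·(y − -3) = 0.
Expanding: 50*x + 53*y + 259 = 0.


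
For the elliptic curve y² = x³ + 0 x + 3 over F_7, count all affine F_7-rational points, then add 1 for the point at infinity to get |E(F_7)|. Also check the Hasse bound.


Affine points = {(1, 2), (1, 5), (2, 2), (2, 5), (3, 3), (3, 4), (4, 2), (4, 5), (5, 3), (5, 4), (6, 3), (6, 4)}; affine count = 12; |E(F_7)| = 13.

Discriminant check: Δ ∝ 4a³ + 27b² = 4·0³ + 27·3² = 4·0 + 27·9 ≡ 5 (mod 7). Nonzero ⇒ E is nonsingular.
For each x ∈ F_7, compute rhs = x³ + 0·x + 3 mod 7, then count y ∈ F_7 with y² ≡ rhs.
  x = 0: rhs = 3, matching y values: none (0 points).
  x = 1: rhs = 4, matching y values: 2, 5 (2 points).
  x = 2: rhs = 4, matching y values: 2, 5 (2 points).
  x = 3: rhs = 2, matching y values: 3, 4 (2 points).
  x = 4: rhs = 4, matching y values: 2, 5 (2 points).
  x = 5: rhs = 2, matching y values: 3, 4 (2 points).
  x = 6: rhs = 2, matching y values: 3, 4 (2 points).
Total affine count: 12.
Full point count |E(F_7)| = 12 + 1 = 13.
Hasse bound: |13 − (7+1)| = |5| = 5 ≤ 2√7 ≈ 5.2915 ✓.


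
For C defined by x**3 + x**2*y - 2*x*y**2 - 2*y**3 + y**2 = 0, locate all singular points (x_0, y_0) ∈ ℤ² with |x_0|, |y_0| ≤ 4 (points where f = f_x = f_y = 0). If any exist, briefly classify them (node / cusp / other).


Singular points: {(0, 0)}; classification: cusp.

Compute partial derivatives:
  f_x = 3*x**2 + 2*x*y - 2*y**2.
  f_y = x**2 - 4*x*y - 6*y**2 + 2*y.
Scan x_0 ∈ {−4, ..., 4}. For each x_0, f_y(x_0, y) is a polynomial in y; find its integer roots y ∈ {−4, ..., 4}, then test f_x and f at those candidates.
  x = -4: f_y(-4, y) = -6*y**2 + 18*y + 16; no integer root y with |y| ≤ 4.
  x = -3: f_y(-3, y) = -6*y**2 + 14*y + 9; no integer root y with |y| ≤ 4.
  x = -2: f_y(-2, y) = -6*y**2 + 10*y + 4; vanishes at y ∈ {2}. (-2, 2): f_x = -4 ≠ 0.
  x = -1: f_y(-1, y) = -6*y**2 + 6*y + 1; no integer root y with |y| ≤ 4.
  x = 0: f_y(0, y) = -6*y**2 + 2*y; vanishes at y ∈ {0}. (0, 0): f_x = 0, f = 0 — SINGULAR.
  x = 1: f_y(1, y) = -6*y**2 - 2*y + 1; no integer root y with |y| ≤ 4.
  x = 2: f_y(2, y) = -6*y**2 - 6*y + 4; no integer root y with |y| ≤ 4.
  x = 3: f_y(3, y) = -6*y**2 - 10*y + 9; no integer root y with |y| ≤ 4.
  x = 4: f_y(4, y) = -6*y**2 - 14*y + 16; no integer root y with |y| ≤ 4.
Only singular point on the grid: (0, 0).
Classify: substitute x = 0 + u, y = 0 + v and expand: f = u**3 + u**2*v - 2*u*v**2 - 2*v**3 + v**2.
No constant or linear terms (consistent with a singular point). Quadratic part: v**2. Cubic part: u**3 + u**2*v - 2*u*v**2 - 2*v**3.
The quadratic part v**2 is a perfect square, so there is a single (double) tangent line v = 0, i.e. y = 0. Restricting the cubic part to that line (v = 0) leaves u**3 ≠ 0, so f is not divisible by v and the branch is v² ≈ -u**3 to lowest order — this is a cusp.
Classification: cusp.


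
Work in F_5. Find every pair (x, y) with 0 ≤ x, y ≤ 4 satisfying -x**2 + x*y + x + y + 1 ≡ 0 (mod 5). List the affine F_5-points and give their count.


Affine F_5-points: {(0, 4), (1, 2), (2, 2), (3, 0)}; count = 4.

For each of the 25 pairs (x, y) ∈ F_5², evaluate f(x, y) mod 5. Record the zeros.
  x = 0: [0↦1, 1↦2, 2↦3, 3↦4, 4↦0]  zeros at y ∈ {4}
  x = 1: [0↦1, 1↦3, 2↦0, 3↦2, 4↦4]  zeros at y ∈ {2}
  x = 2: [0↦4, 1↦2, 2↦0, 3↦3, 4↦1]  zeros at y ∈ {2}
  x = 3: [0↦0, 1↦4, 2↦3, 3↦2, 4↦1]  zeros at y ∈ {0}
  x = 4: [0↦4, 1↦4, 2↦4, 3↦4, 4↦4]  zeros at y ∈ ∅
Collecting zeros: affine points = {(0, 4), (1, 2), (2, 2), (3, 0)}.
Total count |C(F_5)_aff| = 4.


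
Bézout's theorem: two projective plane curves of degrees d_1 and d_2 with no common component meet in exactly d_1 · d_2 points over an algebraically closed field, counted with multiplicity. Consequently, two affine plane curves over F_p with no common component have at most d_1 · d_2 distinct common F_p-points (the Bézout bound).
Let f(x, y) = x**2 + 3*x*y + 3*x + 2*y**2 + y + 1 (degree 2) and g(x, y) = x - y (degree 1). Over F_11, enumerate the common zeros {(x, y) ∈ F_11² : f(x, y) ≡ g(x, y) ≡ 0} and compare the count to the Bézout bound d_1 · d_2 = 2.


Common zeros: {(1, 1), (2, 2)}; count = 2; Bézout bound = 2.

deg(f) = 2, deg(g) = 1, so Bézout bound = 2.
Scan x ∈ F_11. For each x, list the y ∈ F_11 with f(x, y) ≡ 0 and those with g(x, y) ≡ 0 (mod 11); the common zeros in that column are the intersection.
  x = 0: f ≡ 0 at y ∈ {2, 3}; g ≡ 0 at y ∈ {0}; common: ∅.
  x = 1: f ≡ 0 at y ∈ {1, 8}; g ≡ 0 at y ∈ {1}; common: {1}.
  x = 2: f ≡ 0 at y ∈ {0, 2}; g ≡ 0 at y ∈ {2}; common: {2}.
  x = 3: f ≡ 0 at y ∈ {7, 10}; g ≡ 0 at y ∈ {3}; common: ∅.
  x = 4: f ≡ 0 at y ∈ {1, 9}; g ≡ 0 at y ∈ {4}; common: ∅.
  x = 5: f ≡ 0 at y ∈ {6, 8}; g ≡ 0 at y ∈ {5}; common: ∅.
  x = 6: f ≡ 0 at y ∈ {0, 7}; g ≡ 0 at y ∈ {6}; common: ∅.
  x = 7: f ≡ 0 at y ∈ {5, 6}; g ≡ 0 at y ∈ {7}; common: ∅.
  x = 8: f ≡ 0 at y ∈ {5, 10}; g ≡ 0 at y ∈ {8}; common: ∅.
  x = 9: f ≡ 0 at y ∈ {4}; g ≡ 0 at y ∈ {9}; common: ∅.
  x = 10: f ≡ 0 at y ∈ {3, 9}; g ≡ 0 at y ∈ {10}; common: ∅.
Collecting: common zeros = {(1, 1), (2, 2)}, so the count is 2.
Comparison with the Bézout bound: 2 ≤ 2 = deg(f)·deg(g), as expected for curves with no common component (the bound is attained).


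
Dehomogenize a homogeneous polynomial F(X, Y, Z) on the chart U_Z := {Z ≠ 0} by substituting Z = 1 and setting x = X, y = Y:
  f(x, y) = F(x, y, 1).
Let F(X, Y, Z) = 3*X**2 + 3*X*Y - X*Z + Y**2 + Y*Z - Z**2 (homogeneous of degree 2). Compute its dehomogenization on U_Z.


f(x, y) = 3*x**2 + 3*x*y - x + y**2 + y - 1

On U_Z we set Z = 1. Each monomial c·X^i·Y^j·Z^k in F becomes c·x^i·y^j·1^k = c·x^i·y^j.
Substituting Z = 1: F(X, Y, 1) = 3*x**2 + 3*x*y - x + y**2 + y - 1.
Note: deg(f) ≤ deg(F) = 2; strict inequality happens when F is divisible by Z (lost terms).


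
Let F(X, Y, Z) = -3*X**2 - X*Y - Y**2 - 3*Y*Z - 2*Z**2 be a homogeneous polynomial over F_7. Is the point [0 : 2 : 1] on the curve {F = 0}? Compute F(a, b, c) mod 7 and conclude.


F(0,2,1) ≡ 2 (mod 7); P is NOT on the curve.

Evaluate F(0, 2, 1) term-by-term (mod 7).
  -3*X**2 ↦ -3·0·1·1 = 0
  -X*Y ↦ -1·0·2·1 = 0
  -Y**2 ↦ -1·1·4·1 = -4
  -3*Y*Z ↦ -3·1·2·1 = -6
  -2*Z**2 ↦ -2·1·1·1 = -2
Sum: F(0, 2, 1) = (0) + (0) + (-4) + (-6) + (-2) = -12.
Reducing mod 7: -12 ≡ 2 (mod 7).
Since F(a, b, c) ≡ 2 ≠ 0 (mod 7), P does NOT lie on the curve.


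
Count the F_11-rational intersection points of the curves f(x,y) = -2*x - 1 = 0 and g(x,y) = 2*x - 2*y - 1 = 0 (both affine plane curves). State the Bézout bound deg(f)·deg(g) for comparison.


Common zeros: {(5, 10)}; count = 1; Bézout bound = 1.

deg(f) = 1, deg(g) = 1, so Bézout bound = 1.
Scan x ∈ F_11. For each x, list the y ∈ F_11 with f(x, y) ≡ 0 and those with g(x, y) ≡ 0 (mod 11); the common zeros in that column are the intersection.
  x = 0: f ≡ 0 at y ∈ ∅; g ≡ 0 at y ∈ {5}; common: ∅.
  x = 1: f ≡ 0 at y ∈ ∅; g ≡ 0 at y ∈ {6}; common: ∅.
  x = 2: f ≡ 0 at y ∈ ∅; g ≡ 0 at y ∈ {7}; common: ∅.
  x = 3: f ≡ 0 at y ∈ ∅; g ≡ 0 at y ∈ {8}; common: ∅.
  x = 4: f ≡ 0 at y ∈ ∅; g ≡ 0 at y ∈ {9}; common: ∅.
  x = 5: f ≡ 0 at y ∈ {0, 1, 2, 3, 4, 5, 6, 7, 8, 9, 10}; g ≡ 0 at y ∈ {10}; common: {10}.
  x = 6: f ≡ 0 at y ∈ ∅; g ≡ 0 at y ∈ {0}; common: ∅.
  x = 7: f ≡ 0 at y ∈ ∅; g ≡ 0 at y ∈ {1}; common: ∅.
  x = 8: f ≡ 0 at y ∈ ∅; g ≡ 0 at y ∈ {2}; common: ∅.
  x = 9: f ≡ 0 at y ∈ ∅; g ≡ 0 at y ∈ {3}; common: ∅.
  x = 10: f ≡ 0 at y ∈ ∅; g ≡ 0 at y ∈ {4}; common: ∅.
Collecting: common zeros = {(5, 10)}, so the count is 1.
Comparison with the Bézout bound: 1 ≤ 1 = deg(f)·deg(g), as expected for curves with no common component (the bound is attained).


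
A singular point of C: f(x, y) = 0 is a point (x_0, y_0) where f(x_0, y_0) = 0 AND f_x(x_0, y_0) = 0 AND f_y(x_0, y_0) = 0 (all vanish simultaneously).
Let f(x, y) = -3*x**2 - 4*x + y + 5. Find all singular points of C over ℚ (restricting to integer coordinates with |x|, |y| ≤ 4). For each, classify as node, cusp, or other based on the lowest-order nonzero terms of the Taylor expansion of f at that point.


No singular points in the scanned grid; C is smooth there.

Compute partial derivatives:
  f_x = -6*x - 4.
  f_y = 1.
f_y = 1 is a nonzero constant, so f_y never vanishes: no point (x, y) can satisfy f = f_x = f_y = 0. In particular no (x, y) ∈ {−4, ..., 4}² is singular; the curve is smooth.


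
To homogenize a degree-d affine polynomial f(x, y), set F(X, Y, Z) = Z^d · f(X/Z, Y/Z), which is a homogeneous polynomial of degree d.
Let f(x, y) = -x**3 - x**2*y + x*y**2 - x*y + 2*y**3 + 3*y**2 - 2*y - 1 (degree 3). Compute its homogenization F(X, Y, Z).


F(X, Y, Z) = -X**3 - X**2*Y + X*Y**2 - X*Y*Z + 2*Y**3 + 3*Y**2*Z - 2*Y*Z**2 - Z**3

deg(f) = 3.
Substitute x = X/Z, y = Y/Z into f, then multiply by Z^3.
  monomial -1·x^3·y^0 ↦ -1·X^3·Y^0·Z^0.
  monomial -1·x^2·y^1 ↦ -1·X^2·Y^1·Z^0.
  monomial 1·x^1·y^2 ↦ 1·X^1·Y^2·Z^0.
  monomial -1·x^1·y^1 ↦ -1·X^1·Y^1·Z^1.
  monomial 2·x^0·y^3 ↦ 2·X^0·Y^3·Z^0.
  monomial 3·x^0·y^2 ↦ 3·X^0·Y^2·Z^1.
  monomial -2·x^0·y^1 ↦ -2·X^0·Y^1·Z^2.
  monomial -1·x^0·y^0 ↦ -1·X^0·Y^0·Z^3.
Collecting: F(X, Y, Z) = -X**3 - X**2*Y + X*Y**2 - X*Y*Z + 2*Y**3 + 3*Y**2*Z - 2*Y*Z**2 - Z**3.


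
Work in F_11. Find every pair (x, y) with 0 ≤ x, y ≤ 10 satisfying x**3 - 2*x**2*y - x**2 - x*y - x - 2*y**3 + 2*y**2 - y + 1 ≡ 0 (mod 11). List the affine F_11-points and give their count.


Affine F_11-points: {(0, 1), (0, 4), (0, 7), (1, 0), (1, 5), (1, 7), (2, 3), (3, 7), (3, 8), (4, 9), (6, 8), (7, 3), (8, 8), (9, 3), (10, 0)}; count = 15.

For each of the 121 pairs (x, y) ∈ F_11², evaluate f(x, y) mod 11. Record the zeros.
  x = 0: [0↦1, 1↦0, 2↦2, 3↦6, 4↦0, 5↦5, 6↦9, 7↦0, 8↦10, 9↦5, 10↦6]  zeros at y ∈ {1, 4, 7}
  x = 1: [0↦0, 1↦7, 2↦6, 3↦7, 4↦9, 5↦0, 6↦1, 7↦0, 8↦7, 9↦10, 10↦8]  zeros at y ∈ {0, 5, 7}
  x = 2: [0↦3, 1↦3, 2↦6, 3↦0, 4↦6, 5↦1, 6↦6, 7↦9, 8↦9, 9↦5, 10↦7]  zeros at y ∈ {3}
  x = 3: [0↦5, 1↦5, 2↦8, 3↦2, 4↦8, 5↦3, 6↦8, 7↦0, 8↦0, 9↦7, 10↦9]  zeros at y ∈ {7, 8}
  x = 4: [0↦1, 1↦8, 2↦7, 3↦8, 4↦10, 5↦1, 6↦2, 7↦1, 8↦8, 9↦0, 10↦9]  zeros at y ∈ {9}
  x = 5: [0↦8, 1↦7, 2↦9, 3↦2, 4↦7, 5↦1, 6↦5, 7↦7, 8↦6, 9↦1, 10↦2]  zeros at y ∈ ∅
  x = 6: [0↦10, 1↦8, 2↦9, 3↦1, 4↦5, 5↦9, 6↦1, 7↦2, 8↦0, 9↦5, 10↦5]  zeros at y ∈ {8}
  x = 7: [0↦2, 1↦6, 2↦2, 3↦0, 4↦10, 5↦9, 6↦7, 7↦3, 8↦7, 9↦7, 10↦2]  zeros at y ∈ {3}
  x = 8: [0↦1, 1↦7, 2↦5, 3↦5, 4↦6, 5↦7, 6↦7, 7↦5, 8↦0, 9↦2, 10↦10]  zeros at y ∈ {8}
  x = 9: [0↦2, 1↦6, 2↦2, 3↦0, 4↦10, 5↦9, 6↦7, 7↦3, 8↦7, 9↦7, 10↦2]  zeros at y ∈ {3}
  x = 10: [0↦0, 1↦9, 2↦10, 3↦2, 4↦6, 5↦10, 6↦2, 7↦3, 8↦1, 9↦6, 10↦6]  zeros at y ∈ {0}
Collecting zeros: affine points = {(0, 1), (0, 4), (0, 7), (1, 0), (1, 5), (1, 7), (2, 3), (3, 7), (3, 8), (4, 9), (6, 8), (7, 3), (8, 8), (9, 3), (10, 0)}.
Total count |C(F_11)_aff| = 15.


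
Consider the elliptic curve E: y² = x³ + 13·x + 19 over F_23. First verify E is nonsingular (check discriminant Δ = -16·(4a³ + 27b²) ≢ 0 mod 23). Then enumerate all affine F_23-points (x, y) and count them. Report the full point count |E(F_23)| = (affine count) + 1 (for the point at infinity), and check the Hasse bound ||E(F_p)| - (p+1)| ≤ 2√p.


Affine points = {(3, 4), (3, 19), (5, 5), (5, 18), (7, 4), (7, 19), (13, 4), (13, 19), (14, 1), (14, 22), (15, 1), (15, 22), (17, 1), (17, 22), (18, 6), (18, 17), (19, 8), (19, 15), (21, 10), (21, 13)}; affine count = 20; |E(F_23)| = 21.

Discriminant check: Δ ∝ 4a³ + 27b² = 4·13³ + 27·19² = 4·2197 + 27·361 ≡ 20 (mod 23). Nonzero ⇒ E is nonsingular.
For each x ∈ F_23, compute rhs = x³ + 13·x + 19 mod 23, then count y ∈ F_23 with y² ≡ rhs.
  x = 0: rhs = 19, matching y values: none (0 points).
  x = 1: rhs = 10, matching y values: none (0 points).
  x = 2: rhs = 7, matching y values: none (0 points).
  x = 3: rhs = 16, matching y values: 4, 19 (2 points).
  x = 4: rhs = 20, matching y values: none (0 points).
  x = 5: rhs = 2, matching y values: 5, 18 (2 points).
  x = 6: rhs = 14, matching y values: none (0 points).
  x = 7: rhs = 16, matching y values: 4, 19 (2 points).
  x = 8: rhs = 14, matching y values: none (0 points).
  x = 9: rhs = 14, matching y values: none (0 points).
  x = 10: rhs = 22, matching y values: none (0 points).
  x = 11: rhs = 21, matching y values: none (0 points).
  x = 12: rhs = 17, matching y values: none (0 points).
  x = 13: rhs = 16, matching y values: 4, 19 (2 points).
  x = 14: rhs = 1, matching y values: 1, 22 (2 points).
  x = 15: rhs = 1, matching y values: 1, 22 (2 points).
  x = 16: rhs = 22, matching y values: none (0 points).
  x = 17: rhs = 1, matching y values: 1, 22 (2 points).
  x = 18: rhs = 13, matching y values: 6, 17 (2 points).
  x = 19: rhs = 18, matching y values: 8, 15 (2 points).
  x = 20: rhs = 22, matching y values: none (0 points).
  x = 21: rhs = 8, matching y values: 10, 13 (2 points).
  x = 22: rhs = 5, matching y values: none (0 points).
Total affine count: 20.
Full point count |E(F_23)| = 20 + 1 = 21.
Hasse bound: |21 − (23+1)| = |-3| = 3 ≤ 2√23 ≈ 9.5917 ✓.


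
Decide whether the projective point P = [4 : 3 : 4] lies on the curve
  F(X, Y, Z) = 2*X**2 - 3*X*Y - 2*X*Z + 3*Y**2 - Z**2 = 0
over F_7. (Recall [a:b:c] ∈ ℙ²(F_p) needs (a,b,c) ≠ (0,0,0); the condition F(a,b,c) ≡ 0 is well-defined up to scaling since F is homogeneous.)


F(4,3,4) ≡ 3 (mod 7); P is NOT on the curve.

Evaluate F(4, 3, 4) term-by-term (mod 7).
  2*X**2 ↦ 2·16·1·1 = 32
  -3*X*Y ↦ -3·4·3·1 = -36
  -2*X*Z ↦ -2·4·1·4 = -32
  3*Y**2 ↦ 3·1·9·1 = 27
  -Z**2 ↦ -1·1·1·16 = -16
Sum: F(4, 3, 4) = (32) + (-36) + (-32) + (27) + (-16) = -25.
Reducing mod 7: -25 ≡ 3 (mod 7).
Since F(a, b, c) ≡ 3 ≠ 0 (mod 7), P does NOT lie on the curve.


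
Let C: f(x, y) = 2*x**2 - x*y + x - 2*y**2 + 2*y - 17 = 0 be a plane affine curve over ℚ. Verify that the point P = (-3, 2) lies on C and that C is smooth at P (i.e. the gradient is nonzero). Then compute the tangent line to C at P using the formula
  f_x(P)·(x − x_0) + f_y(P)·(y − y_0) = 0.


Tangent line at P: -13*x - 3*y - 33 = 0.

Step 1: f(-3, 2) = 0, so P lies on C.
Step 2: partial derivatives
  f_x(x, y) = 4*x - y + 1, f_y(x, y) = -x - 4*y + 2.
  f_x(P) = -13, f_y(P) = -3 (gradient nonzero, so P is smooth).
Step 3: tangent line at P: -13·(x − -3) + -3·(y − 2) = 0.
Expanding: -13*x - 3*y - 33 = 0.


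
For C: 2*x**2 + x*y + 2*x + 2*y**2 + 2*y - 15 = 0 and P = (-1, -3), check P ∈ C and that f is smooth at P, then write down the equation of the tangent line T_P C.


Tangent line at P: -5*x - 11*y - 38 = 0.

Step 1: f(-1, -3) = 0, so P lies on C.
Step 2: partial derivatives
  f_x(x, y) = 4*x + y + 2, f_y(x, y) = x + 4*y + 2.
  f_x(P) = -5, f_y(P) = -11 (gradient nonzero, so P is smooth).
Step 3: tangent line at P: -5·(x − -1) + -11·(y − -3) = 0.
Expanding: -5*x - 11*y - 38 = 0.


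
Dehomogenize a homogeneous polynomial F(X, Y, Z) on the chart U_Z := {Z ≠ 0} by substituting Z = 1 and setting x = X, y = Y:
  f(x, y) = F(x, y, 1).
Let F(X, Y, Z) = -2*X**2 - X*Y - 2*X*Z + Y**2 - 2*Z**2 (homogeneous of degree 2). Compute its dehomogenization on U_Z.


f(x, y) = -2*x**2 - x*y - 2*x + y**2 - 2

On U_Z we set Z = 1. Each monomial c·X^i·Y^j·Z^k in F becomes c·x^i·y^j·1^k = c·x^i·y^j.
Substituting Z = 1: F(X, Y, 1) = -2*x**2 - x*y - 2*x + y**2 - 2.
Note: deg(f) ≤ deg(F) = 2; strict inequality happens when F is divisible by Z (lost terms).


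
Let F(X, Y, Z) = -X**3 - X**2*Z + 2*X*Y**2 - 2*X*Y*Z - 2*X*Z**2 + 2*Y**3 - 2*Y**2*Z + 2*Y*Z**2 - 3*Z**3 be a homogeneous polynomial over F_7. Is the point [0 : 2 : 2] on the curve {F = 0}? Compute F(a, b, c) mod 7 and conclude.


F(0,2,2) ≡ 6 (mod 7); P is NOT on the curve.

Evaluate F(0, 2, 2) term-by-term (mod 7).
  -X**3 ↦ -1·0·1·1 = 0
  -X**2*Z ↦ -1·0·1·2 = 0
  2*X*Y**2 ↦ 2·0·4·1 = 0
  -2*X*Y*Z ↦ -2·0·2·2 = 0
  -2*X*Z**2 ↦ -2·0·1·4 = 0
  2*Y**3 ↦ 2·1·8·1 = 16
  -2*Y**2*Z ↦ -2·1·4·2 = -16
  2*Y*Z**2 ↦ 2·1·2·4 = 16
  -3*Z**3 ↦ -3·1·1·8 = -24
Sum: F(0, 2, 2) = (0) + (0) + (0) + (0) + (0) + (16) + (-16) + (16) + (-24) = -8.
Reducing mod 7: -8 ≡ 6 (mod 7).
Since F(a, b, c) ≡ 6 ≠ 0 (mod 7), P does NOT lie on the curve.


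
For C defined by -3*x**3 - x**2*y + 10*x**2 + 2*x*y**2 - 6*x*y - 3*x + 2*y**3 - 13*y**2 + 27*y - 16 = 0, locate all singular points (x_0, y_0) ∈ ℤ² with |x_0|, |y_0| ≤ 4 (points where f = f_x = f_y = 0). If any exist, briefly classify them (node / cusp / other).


Singular points: {(1, 2)}; classification: node.

Compute partial derivatives:
  f_x = -9*x**2 - 2*x*y + 20*x + 2*y**2 - 6*y - 3.
  f_y = -x**2 + 4*x*y - 6*x + 6*y**2 - 26*y + 27.
Scan x_0 ∈ {−4, ..., 4}. For each x_0, f_y(x_0, y) is a polynomial in y; find its integer roots y ∈ {−4, ..., 4}, then test f_x and f at those candidates.
  x = -4: f_y(-4, y) = 6*y**2 - 42*y + 35; no integer root y with |y| ≤ 4.
  x = -3: f_y(-3, y) = 6*y**2 - 38*y + 36; no integer root y with |y| ≤ 4.
  x = -2: f_y(-2, y) = 6*y**2 - 34*y + 35; no integer root y with |y| ≤ 4.
  x = -1: f_y(-1, y) = 6*y**2 - 30*y + 32; no integer root y with |y| ≤ 4.
  x = 0: f_y(0, y) = 6*y**2 - 26*y + 27; no integer root y with |y| ≤ 4.
  x = 1: f_y(1, y) = 6*y**2 - 22*y + 20; vanishes at y ∈ {2}. (1, 2): f_x = 0, f = 0 — SINGULAR.
  x = 2: f_y(2, y) = 6*y**2 - 18*y + 11; no integer root y with |y| ≤ 4.
  x = 3: f_y(3, y) = 6*y**2 - 14*y; vanishes at y ∈ {0}. (3, 0): f_x = -24 ≠ 0.
  x = 4: f_y(4, y) = 6*y**2 - 10*y - 13; no integer root y with |y| ≤ 4.
Only singular point on the grid: (1, 2).
Classify: substitute x = 1 + u, y = 2 + v and expand: f = -3*u**3 - u**2*v - u**2 + 2*u*v**2 + 2*v**3 + v**2.
No constant or linear terms (consistent with a singular point). Quadratic part: -u**2 + v**2. Cubic part: -3*u**3 - u**2*v + 2*u*v**2 + 2*v**3.
The quadratic part v**2 - u**2 = (v − u)(v + u) splits into two distinct linear factors, so there are two distinct tangent lines y − 2 = ±(x − 1) — this is a node (ordinary double point).
Classification: node.


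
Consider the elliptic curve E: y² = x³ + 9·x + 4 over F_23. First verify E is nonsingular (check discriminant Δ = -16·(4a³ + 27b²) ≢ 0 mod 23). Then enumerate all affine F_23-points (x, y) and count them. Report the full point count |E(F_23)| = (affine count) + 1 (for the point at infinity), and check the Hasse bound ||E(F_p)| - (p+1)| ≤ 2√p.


Affine points = {(0, 2), (0, 21), (3, 9), (3, 14), (4, 9), (4, 14), (5, 6), (5, 17), (8, 6), (8, 17), (9, 3), (9, 20), (10, 6), (10, 17), (11, 10), (11, 13), (12, 0), (13, 8), (13, 15), (15, 8), (15, 15), (16, 9), (16, 14), (18, 8), (18, 15), (21, 1), (21, 22)}; affine count = 27; |E(F_23)| = 28.

Discriminant check: Δ ∝ 4a³ + 27b² = 4·9³ + 27·4² = 4·729 + 27·16 ≡ 13 (mod 23). Nonzero ⇒ E is nonsingular.
For each x ∈ F_23, compute rhs = x³ + 9·x + 4 mod 23, then count y ∈ F_23 with y² ≡ rhs.
  x = 0: rhs = 4, matching y values: 2, 21 (2 points).
  x = 1: rhs = 14, matching y values: none (0 points).
  x = 2: rhs = 7, matching y values: none (0 points).
  x = 3: rhs = 12, matching y values: 9, 14 (2 points).
  x = 4: rhs = 12, matching y values: 9, 14 (2 points).
  x = 5: rhs = 13, matching y values: 6, 17 (2 points).
  x = 6: rhs = 21, matching y values: none (0 points).
  x = 7: rhs = 19, matching y values: none (0 points).
  x = 8: rhs = 13, matching y values: 6, 17 (2 points).
  x = 9: rhs = 9, matching y values: 3, 20 (2 points).
  x = 10: rhs = 13, matching y values: 6, 17 (2 points).
  x = 11: rhs = 8, matching y values: 10, 13 (2 points).
  x = 12: rhs = 0, matching y values: 0 (1 points).
  x = 13: rhs = 18, matching y values: 8, 15 (2 points).
  x = 14: rhs = 22, matching y values: none (0 points).
  x = 15: rhs = 18, matching y values: 8, 15 (2 points).
  x = 16: rhs = 12, matching y values: 9, 14 (2 points).
  x = 17: rhs = 10, matching y values: none (0 points).
  x = 18: rhs = 18, matching y values: 8, 15 (2 points).
  x = 19: rhs = 19, matching y values: none (0 points).
  x = 20: rhs = 19, matching y values: none (0 points).
  x = 21: rhs = 1, matching y values: 1, 22 (2 points).
  x = 22: rhs = 17, matching y values: none (0 points).
Total affine count: 27.
Full point count |E(F_23)| = 27 + 1 = 28.
Hasse bound: |28 − (23+1)| = |4| = 4 ≤ 2√23 ≈ 9.5917 ✓.


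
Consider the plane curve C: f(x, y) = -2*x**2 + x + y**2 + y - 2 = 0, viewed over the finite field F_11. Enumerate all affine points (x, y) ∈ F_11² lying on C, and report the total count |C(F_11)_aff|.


Affine F_11-points: {(0, 1), (0, 9), (2, 5), (3, 2), (3, 8), (4, 5), (6, 1), (6, 9), (8, 3), (8, 7), (9, 3), (9, 7)}; count = 12.

For each of the 121 pairs (x, y) ∈ F_11², evaluate f(x, y) mod 11. Record the zeros.
  x = 0: [0↦9, 1↦0, 2↦4, 3↦10, 4↦7, 5↦6, 6↦7, 7↦10, 8↦4, 9↦0, 10↦9]  zeros at y ∈ {1, 9}
  x = 1: [0↦8, 1↦10, 2↦3, 3↦9, 4↦6, 5↦5, 6↦6, 7↦9, 8↦3, 9↦10, 10↦8]  zeros at y ∈ ∅
  x = 2: [0↦3, 1↦5, 2↦9, 3↦4, 4↦1, 5↦0, 6↦1, 7↦4, 8↦9, 9↦5, 10↦3]  zeros at y ∈ {5}
  x = 3: [0↦5, 1↦7, 2↦0, 3↦6, 4↦3, 5↦2, 6↦3, 7↦6, 8↦0, 9↦7, 10↦5]  zeros at y ∈ {2, 8}
  x = 4: [0↦3, 1↦5, 2↦9, 3↦4, 4↦1, 5↦0, 6↦1, 7↦4, 8↦9, 9↦5, 10↦3]  zeros at y ∈ {5}
  x = 5: [0↦8, 1↦10, 2↦3, 3↦9, 4↦6, 5↦5, 6↦6, 7↦9, 8↦3, 9↦10, 10↦8]  zeros at y ∈ ∅
  x = 6: [0↦9, 1↦0, 2↦4, 3↦10, 4↦7, 5↦6, 6↦7, 7↦10, 8↦4, 9↦0, 10↦9]  zeros at y ∈ {1, 9}
  x = 7: [0↦6, 1↦8, 2↦1, 3↦7, 4↦4, 5↦3, 6↦4, 7↦7, 8↦1, 9↦8, 10↦6]  zeros at y ∈ ∅
  x = 8: [0↦10, 1↦1, 2↦5, 3↦0, 4↦8, 5↦7, 6↦8, 7↦0, 8↦5, 9↦1, 10↦10]  zeros at y ∈ {3, 7}
  x = 9: [0↦10, 1↦1, 2↦5, 3↦0, 4↦8, 5↦7, 6↦8, 7↦0, 8↦5, 9↦1, 10↦10]  zeros at y ∈ {3, 7}
  x = 10: [0↦6, 1↦8, 2↦1, 3↦7, 4↦4, 5↦3, 6↦4, 7↦7, 8↦1, 9↦8, 10↦6]  zeros at y ∈ ∅
Collecting zeros: affine points = {(0, 1), (0, 9), (2, 5), (3, 2), (3, 8), (4, 5), (6, 1), (6, 9), (8, 3), (8, 7), (9, 3), (9, 7)}.
Total count |C(F_11)_aff| = 12.
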